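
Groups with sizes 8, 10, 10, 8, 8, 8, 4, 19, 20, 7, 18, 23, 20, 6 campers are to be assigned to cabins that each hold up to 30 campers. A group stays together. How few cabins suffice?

Total = 23 + 20 + 20 + 19 + 18 + 10 + 10 + 8 + 8 + 8 + 8 + 7 + 6 + 4 = 169 campers.
Lower bound: ⌈169/30⌉ = 6 cabins.
A packing using 6 cabins:
  cabin 1: 23 + 7 = 30
  cabin 2: 20 + 10 = 30
  cabin 3: 20 + 10 = 30
  cabin 4: 19 + 8 = 27
  cabin 5: 18 + 8 + 4 = 30
  cabin 6: 8 + 8 + 6 = 22
This matches the lower bound, so 6 is optimal.

6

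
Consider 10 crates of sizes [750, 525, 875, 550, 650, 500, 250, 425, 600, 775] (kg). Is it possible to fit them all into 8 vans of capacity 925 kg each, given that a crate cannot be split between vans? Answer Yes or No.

Yes

A valid assignment using 8 vans:
  van 1: 875 = 875
  van 2: 775 = 775
  van 3: 750 = 750
  van 4: 650 + 250 = 900
  van 5: 600 = 600
  van 6: 550 = 550
  van 7: 525 = 525
  van 8: 500 + 425 = 925
Every load is within 925 kg, so 8 vans suffice.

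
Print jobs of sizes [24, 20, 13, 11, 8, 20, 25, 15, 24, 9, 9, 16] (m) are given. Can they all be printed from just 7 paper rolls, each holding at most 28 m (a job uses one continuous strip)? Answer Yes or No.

Total = 194 m; ⌈194/28⌉ = 7.
The bound of 7 does not rule out 7, but exhaustive search shows no assignment into 7 paper rolls of capacity 28 m exists — the minimum is 8.

No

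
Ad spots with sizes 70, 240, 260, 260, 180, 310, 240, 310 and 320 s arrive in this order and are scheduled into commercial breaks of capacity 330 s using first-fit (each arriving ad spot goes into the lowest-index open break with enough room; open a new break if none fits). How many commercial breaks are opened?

8

  70 → break 1 (new)  [load 70/330]
  240 → break 1  [load 310/330]
  260 → break 2 (new)  [load 260/330]
  260 → break 3 (new)  [load 260/330]
  180 → break 4 (new)  [load 180/330]
  310 → break 5 (new)  [load 310/330]
  240 → break 6 (new)  [load 240/330]
  310 → break 7 (new)  [load 310/330]
  320 → break 8 (new)  [load 320/330]
8 commercial breaks opened.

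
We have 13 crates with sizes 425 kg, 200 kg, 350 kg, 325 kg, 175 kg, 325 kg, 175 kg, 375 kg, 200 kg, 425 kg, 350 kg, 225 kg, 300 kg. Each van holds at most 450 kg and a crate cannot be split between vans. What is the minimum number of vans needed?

11

Total = 425 + 425 + 375 + 350 + 350 + 325 + 325 + 300 + 225 + 200 + 200 + 175 + 175 = 3850 kg.
Lower bound: ⌈3850/450⌉ = 9 vans.
A packing using 11 vans:
  van 1: 425 = 425
  van 2: 425 = 425
  van 3: 375 = 375
  van 4: 350 = 350
  van 5: 350 = 350
  van 6: 325 = 325
  van 7: 325 = 325
  van 8: 300 = 300
  van 9: 225 + 200 = 425
  van 10: 200 + 175 = 375
  van 11: 175 = 175
No arrangement into 10 vans stays within capacity, so 11 is optimal.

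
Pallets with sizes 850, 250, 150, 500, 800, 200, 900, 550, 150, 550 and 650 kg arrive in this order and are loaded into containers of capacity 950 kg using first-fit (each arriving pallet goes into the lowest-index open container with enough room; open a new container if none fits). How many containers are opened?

7

  850 → container 1 (new)  [load 850/950]
  250 → container 2 (new)  [load 250/950]
  150 → container 2  [load 400/950]
  500 → container 2  [load 900/950]
  800 → container 3 (new)  [load 800/950]
  200 → container 4 (new)  [load 200/950]
  900 → container 5 (new)  [load 900/950]
  550 → container 4  [load 750/950]
  150 → container 3  [load 950/950]
  550 → container 6 (new)  [load 550/950]
  650 → container 7 (new)  [load 650/950]
7 containers opened.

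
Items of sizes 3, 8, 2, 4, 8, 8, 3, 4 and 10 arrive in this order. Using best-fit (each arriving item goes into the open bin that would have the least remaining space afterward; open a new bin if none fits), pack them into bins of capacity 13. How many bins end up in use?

  3 → bin 1 (new)  [load 3/13]
  8 → bin 1  [load 11/13]
  2 → bin 1  [load 13/13]
  4 → bin 2 (new)  [load 4/13]
  8 → bin 2  [load 12/13]
  8 → bin 3 (new)  [load 8/13]
  3 → bin 3  [load 11/13]
  4 → bin 4 (new)  [load 4/13]
  10 → bin 5 (new)  [load 10/13]
5 bins opened.

5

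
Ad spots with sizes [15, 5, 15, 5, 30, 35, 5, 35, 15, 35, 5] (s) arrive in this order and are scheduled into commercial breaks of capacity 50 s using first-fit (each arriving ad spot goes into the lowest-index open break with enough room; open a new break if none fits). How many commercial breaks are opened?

5

  15 → break 1 (new)  [load 15/50]
  5 → break 1  [load 20/50]
  15 → break 1  [load 35/50]
  5 → break 1  [load 40/50]
  30 → break 2 (new)  [load 30/50]
  35 → break 3 (new)  [load 35/50]
  5 → break 1  [load 45/50]
  35 → break 4 (new)  [load 35/50]
  15 → break 2  [load 45/50]
  35 → break 5 (new)  [load 35/50]
  5 → break 1  [load 50/50]
5 commercial breaks opened.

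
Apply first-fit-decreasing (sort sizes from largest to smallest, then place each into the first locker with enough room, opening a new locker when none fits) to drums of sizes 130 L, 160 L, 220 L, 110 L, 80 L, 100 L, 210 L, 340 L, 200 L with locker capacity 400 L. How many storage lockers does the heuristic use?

5

Sorted descending: 340, 220, 210, 200, 160, 130, 110, 100, 80.
  340 → locker 1 (new)  [load 340/400]
  220 → locker 2 (new)  [load 220/400]
  210 → locker 3 (new)  [load 210/400]
  200 → locker 4 (new)  [load 200/400]
  160 → locker 2  [load 380/400]
  130 → locker 3  [load 340/400]
  110 → locker 4  [load 310/400]
  100 → locker 5 (new)  [load 100/400]
  80 → locker 4  [load 390/400]
5 storage lockers opened.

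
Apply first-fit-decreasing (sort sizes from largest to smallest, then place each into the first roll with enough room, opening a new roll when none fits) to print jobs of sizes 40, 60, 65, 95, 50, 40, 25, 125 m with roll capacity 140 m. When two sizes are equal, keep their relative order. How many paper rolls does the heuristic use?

Sorted descending: 125, 95, 65, 60, 50, 40, 40, 25.
  125 → roll 1 (new)  [load 125/140]
  95 → roll 2 (new)  [load 95/140]
  65 → roll 3 (new)  [load 65/140]
  60 → roll 3  [load 125/140]
  50 → roll 4 (new)  [load 50/140]
  40 → roll 2  [load 135/140]
  40 → roll 4  [load 90/140]
  25 → roll 4  [load 115/140]
4 paper rolls opened.

4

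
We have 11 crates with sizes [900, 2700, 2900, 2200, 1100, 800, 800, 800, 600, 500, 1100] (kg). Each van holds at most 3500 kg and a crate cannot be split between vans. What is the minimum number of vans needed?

5

Total = 2900 + 2700 + 2200 + 1100 + 1100 + 900 + 800 + 800 + 800 + 600 + 500 = 14400 kg.
Lower bound: ⌈14400/3500⌉ = 5 vans.
A packing using 5 vans:
  van 1: 2900 + 600 = 3500
  van 2: 2700 + 800 = 3500
  van 3: 2200 + 1100 = 3300
  van 4: 1100 + 900 + 800 + 500 = 3300
  van 5: 800 = 800
This matches the lower bound, so 5 is optimal.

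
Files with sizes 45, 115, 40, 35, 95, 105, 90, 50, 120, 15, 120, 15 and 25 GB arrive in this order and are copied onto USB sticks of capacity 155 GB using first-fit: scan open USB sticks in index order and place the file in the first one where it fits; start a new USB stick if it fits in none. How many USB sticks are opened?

  45 → USB stick 1 (new)  [load 45/155]
  115 → USB stick 2 (new)  [load 115/155]
  40 → USB stick 1  [load 85/155]
  35 → USB stick 1  [load 120/155]
  95 → USB stick 3 (new)  [load 95/155]
  105 → USB stick 4 (new)  [load 105/155]
  90 → USB stick 5 (new)  [load 90/155]
  50 → USB stick 3  [load 145/155]
  120 → USB stick 6 (new)  [load 120/155]
  15 → USB stick 1  [load 135/155]
  120 → USB stick 7 (new)  [load 120/155]
  15 → USB stick 1  [load 150/155]
  25 → USB stick 2  [load 140/155]
7 USB sticks opened.

7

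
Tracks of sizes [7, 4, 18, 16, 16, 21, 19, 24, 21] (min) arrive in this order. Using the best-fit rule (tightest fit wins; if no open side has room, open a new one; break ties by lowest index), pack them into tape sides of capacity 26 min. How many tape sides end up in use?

  7 → side 1 (new)  [load 7/26]
  4 → side 1  [load 11/26]
  18 → side 2 (new)  [load 18/26]
  16 → side 3 (new)  [load 16/26]
  16 → side 4 (new)  [load 16/26]
  21 → side 5 (new)  [load 21/26]
  19 → side 6 (new)  [load 19/26]
  24 → side 7 (new)  [load 24/26]
  21 → side 8 (new)  [load 21/26]
8 tape sides opened.

8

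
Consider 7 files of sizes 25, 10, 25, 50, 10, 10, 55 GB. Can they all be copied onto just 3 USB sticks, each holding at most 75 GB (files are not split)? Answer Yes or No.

A valid assignment using 3 USB sticks:
  USB stick 1: 55 + 10 + 10 = 75
  USB stick 2: 50 + 25 = 75
  USB stick 3: 25 + 10 = 35
Every load is within 75 GB, so 3 USB sticks suffice.

Yes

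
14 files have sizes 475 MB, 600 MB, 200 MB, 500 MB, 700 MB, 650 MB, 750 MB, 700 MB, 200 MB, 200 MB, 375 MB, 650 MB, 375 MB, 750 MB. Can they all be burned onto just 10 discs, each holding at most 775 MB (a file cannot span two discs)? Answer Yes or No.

Total = 7125 MB; ⌈7125/775⌉ = 10.
The bound of 10 does not rule out 10, but exhaustive search shows no assignment into 10 discs of capacity 775 MB exists — the minimum is 11.

No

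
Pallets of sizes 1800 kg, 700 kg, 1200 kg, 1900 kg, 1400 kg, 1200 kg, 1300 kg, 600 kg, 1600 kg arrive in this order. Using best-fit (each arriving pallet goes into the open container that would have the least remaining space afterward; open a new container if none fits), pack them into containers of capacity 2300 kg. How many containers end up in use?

7

  1800 → container 1 (new)  [load 1800/2300]
  700 → container 2 (new)  [load 700/2300]
  1200 → container 2  [load 1900/2300]
  1900 → container 3 (new)  [load 1900/2300]
  1400 → container 4 (new)  [load 1400/2300]
  1200 → container 5 (new)  [load 1200/2300]
  1300 → container 6 (new)  [load 1300/2300]
  600 → container 4  [load 2000/2300]
  1600 → container 7 (new)  [load 1600/2300]
7 containers opened.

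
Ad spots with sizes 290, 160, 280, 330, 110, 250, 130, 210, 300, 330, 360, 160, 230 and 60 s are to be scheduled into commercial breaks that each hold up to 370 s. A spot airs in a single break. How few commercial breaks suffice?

Total = 360 + 330 + 330 + 300 + 290 + 280 + 250 + 230 + 210 + 160 + 160 + 130 + 110 + 60 = 3200 s.
Lower bound: ⌈3200/370⌉ = 9 commercial breaks.
A packing using 10 commercial breaks:
  break 1: 360 = 360
  break 2: 330 = 330
  break 3: 330 = 330
  break 4: 300 + 60 = 360
  break 5: 290 = 290
  break 6: 280 = 280
  break 7: 250 + 110 = 360
  break 8: 230 + 130 = 360
  break 9: 210 + 160 = 370
  break 10: 160 = 160
No arrangement into 9 commercial breaks stays within capacity, so 10 is optimal.

10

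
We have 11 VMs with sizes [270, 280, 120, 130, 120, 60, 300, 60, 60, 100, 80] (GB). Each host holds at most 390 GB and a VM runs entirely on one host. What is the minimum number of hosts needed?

Total = 300 + 280 + 270 + 130 + 120 + 120 + 100 + 80 + 60 + 60 + 60 = 1580 GB.
Lower bound: ⌈1580/390⌉ = 5 hosts.
A packing using 5 hosts:
  host 1: 300 + 80 = 380
  host 2: 280 + 100 = 380
  host 3: 270 + 120 = 390
  host 4: 130 + 120 + 60 + 60 = 370
  host 5: 60 = 60
This matches the lower bound, so 5 is optimal.

5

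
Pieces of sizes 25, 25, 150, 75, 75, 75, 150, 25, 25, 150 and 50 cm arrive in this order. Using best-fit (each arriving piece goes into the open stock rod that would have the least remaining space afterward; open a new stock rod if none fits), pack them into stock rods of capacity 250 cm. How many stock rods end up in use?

4

  25 → stock rod 1 (new)  [load 25/250]
  25 → stock rod 1  [load 50/250]
  150 → stock rod 1  [load 200/250]
  75 → stock rod 2 (new)  [load 75/250]
  75 → stock rod 2  [load 150/250]
  75 → stock rod 2  [load 225/250]
  150 → stock rod 3 (new)  [load 150/250]
  25 → stock rod 2  [load 250/250]
  25 → stock rod 1  [load 225/250]
  150 → stock rod 4 (new)  [load 150/250]
  50 → stock rod 3  [load 200/250]
4 stock rods opened.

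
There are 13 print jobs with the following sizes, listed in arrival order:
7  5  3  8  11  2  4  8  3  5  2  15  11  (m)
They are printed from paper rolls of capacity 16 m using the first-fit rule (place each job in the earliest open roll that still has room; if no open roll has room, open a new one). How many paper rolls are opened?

6

  7 → roll 1 (new)  [load 7/16]
  5 → roll 1  [load 12/16]
  3 → roll 1  [load 15/16]
  8 → roll 2 (new)  [load 8/16]
  11 → roll 3 (new)  [load 11/16]
  2 → roll 2  [load 10/16]
  4 → roll 2  [load 14/16]
  8 → roll 4 (new)  [load 8/16]
  3 → roll 3  [load 14/16]
  5 → roll 4  [load 13/16]
  2 → roll 2  [load 16/16]
  15 → roll 5 (new)  [load 15/16]
  11 → roll 6 (new)  [load 11/16]
6 paper rolls opened.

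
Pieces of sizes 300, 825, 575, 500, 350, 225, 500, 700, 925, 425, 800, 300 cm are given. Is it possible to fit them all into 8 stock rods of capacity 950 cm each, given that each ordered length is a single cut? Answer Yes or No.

A valid assignment using 8 stock rods:
  stock rod 1: 925 = 925
  stock rod 2: 825 = 825
  stock rod 3: 800 = 800
  stock rod 4: 700 + 225 = 925
  stock rod 5: 575 + 350 = 925
  stock rod 6: 500 + 425 = 925
  stock rod 7: 500 + 300 = 800
  stock rod 8: 300 = 300
Every load is within 950 cm, so 8 stock rods suffice.

Yes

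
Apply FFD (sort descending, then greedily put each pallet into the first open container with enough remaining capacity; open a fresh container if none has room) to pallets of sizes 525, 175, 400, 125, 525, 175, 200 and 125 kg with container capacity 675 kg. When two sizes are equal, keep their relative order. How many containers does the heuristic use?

4

Sorted descending: 525, 525, 400, 200, 175, 175, 125, 125.
  525 → container 1 (new)  [load 525/675]
  525 → container 2 (new)  [load 525/675]
  400 → container 3 (new)  [load 400/675]
  200 → container 3  [load 600/675]
  175 → container 4 (new)  [load 175/675]
  175 → container 4  [load 350/675]
  125 → container 1  [load 650/675]
  125 → container 2  [load 650/675]
4 containers opened.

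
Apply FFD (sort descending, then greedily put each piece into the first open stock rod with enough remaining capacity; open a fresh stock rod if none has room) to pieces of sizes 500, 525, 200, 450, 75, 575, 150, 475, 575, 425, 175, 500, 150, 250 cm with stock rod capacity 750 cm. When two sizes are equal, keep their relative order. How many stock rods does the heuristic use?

Sorted descending: 575, 575, 525, 500, 500, 475, 450, 425, 250, 200, 175, 150, 150, 75.
  575 → stock rod 1 (new)  [load 575/750]
  575 → stock rod 2 (new)  [load 575/750]
  525 → stock rod 3 (new)  [load 525/750]
  500 → stock rod 4 (new)  [load 500/750]
  500 → stock rod 5 (new)  [load 500/750]
  475 → stock rod 6 (new)  [load 475/750]
  450 → stock rod 7 (new)  [load 450/750]
  425 → stock rod 8 (new)  [load 425/750]
  250 → stock rod 4  [load 750/750]
  200 → stock rod 3  [load 725/750]
  175 → stock rod 1  [load 750/750]
  150 → stock rod 2  [load 725/750]
  150 → stock rod 5  [load 650/750]
  75 → stock rod 5  [load 725/750]
8 stock rods opened.

8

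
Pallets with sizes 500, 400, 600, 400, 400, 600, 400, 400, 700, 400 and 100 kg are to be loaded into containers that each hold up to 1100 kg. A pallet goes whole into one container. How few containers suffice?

Total = 700 + 600 + 600 + 500 + 400 + 400 + 400 + 400 + 400 + 400 + 100 = 4900 kg.
Lower bound: ⌈4900/1100⌉ = 5 containers.
A packing using 5 containers:
  container 1: 700 + 400 = 1100
  container 2: 600 + 500 = 1100
  container 3: 600 + 400 + 100 = 1100
  container 4: 400 + 400 = 800
  container 5: 400 + 400 = 800
This matches the lower bound, so 5 is optimal.

5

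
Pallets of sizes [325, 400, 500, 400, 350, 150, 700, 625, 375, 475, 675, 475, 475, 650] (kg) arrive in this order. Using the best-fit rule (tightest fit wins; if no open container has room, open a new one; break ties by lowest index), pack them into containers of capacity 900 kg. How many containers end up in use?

  325 → container 1 (new)  [load 325/900]
  400 → container 1  [load 725/900]
  500 → container 2 (new)  [load 500/900]
  400 → container 2  [load 900/900]
  350 → container 3 (new)  [load 350/900]
  150 → container 1  [load 875/900]
  700 → container 4 (new)  [load 700/900]
  625 → container 5 (new)  [load 625/900]
  375 → container 3  [load 725/900]
  475 → container 6 (new)  [load 475/900]
  675 → container 7 (new)  [load 675/900]
  475 → container 8 (new)  [load 475/900]
  475 → container 9 (new)  [load 475/900]
  650 → container 10 (new)  [load 650/900]
10 containers opened.

10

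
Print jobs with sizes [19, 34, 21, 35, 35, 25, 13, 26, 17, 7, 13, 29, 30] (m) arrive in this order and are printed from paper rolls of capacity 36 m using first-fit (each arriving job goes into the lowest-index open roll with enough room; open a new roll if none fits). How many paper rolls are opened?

10

  19 → roll 1 (new)  [load 19/36]
  34 → roll 2 (new)  [load 34/36]
  21 → roll 3 (new)  [load 21/36]
  35 → roll 4 (new)  [load 35/36]
  35 → roll 5 (new)  [load 35/36]
  25 → roll 6 (new)  [load 25/36]
  13 → roll 1  [load 32/36]
  26 → roll 7 (new)  [load 26/36]
  17 → roll 8 (new)  [load 17/36]
  7 → roll 3  [load 28/36]
  13 → roll 8  [load 30/36]
  29 → roll 9 (new)  [load 29/36]
  30 → roll 10 (new)  [load 30/36]
10 paper rolls opened.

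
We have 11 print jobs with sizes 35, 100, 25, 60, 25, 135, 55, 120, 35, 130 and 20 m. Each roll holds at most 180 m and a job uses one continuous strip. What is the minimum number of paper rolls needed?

5

Total = 135 + 130 + 120 + 100 + 60 + 55 + 35 + 35 + 25 + 25 + 20 = 740 m.
Lower bound: ⌈740/180⌉ = 5 paper rolls.
A packing using 5 paper rolls:
  roll 1: 135 + 35 = 170
  roll 2: 130 + 35 = 165
  roll 3: 120 + 60 = 180
  roll 4: 100 + 55 + 25 = 180
  roll 5: 25 + 20 = 45
This matches the lower bound, so 5 is optimal.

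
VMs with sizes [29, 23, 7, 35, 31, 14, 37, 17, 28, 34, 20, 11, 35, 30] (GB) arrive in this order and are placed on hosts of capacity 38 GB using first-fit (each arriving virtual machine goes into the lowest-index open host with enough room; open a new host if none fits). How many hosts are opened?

11

  29 → host 1 (new)  [load 29/38]
  23 → host 2 (new)  [load 23/38]
  7 → host 1  [load 36/38]
  35 → host 3 (new)  [load 35/38]
  31 → host 4 (new)  [load 31/38]
  14 → host 2  [load 37/38]
  37 → host 5 (new)  [load 37/38]
  17 → host 6 (new)  [load 17/38]
  28 → host 7 (new)  [load 28/38]
  34 → host 8 (new)  [load 34/38]
  20 → host 6  [load 37/38]
  11 → host 9 (new)  [load 11/38]
  35 → host 10 (new)  [load 35/38]
  30 → host 11 (new)  [load 30/38]
11 hosts opened.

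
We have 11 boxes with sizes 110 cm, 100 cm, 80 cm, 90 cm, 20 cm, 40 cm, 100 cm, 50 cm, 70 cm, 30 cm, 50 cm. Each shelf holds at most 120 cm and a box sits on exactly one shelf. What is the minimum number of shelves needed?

Total = 110 + 100 + 100 + 90 + 80 + 70 + 50 + 50 + 40 + 30 + 20 = 740 cm.
Lower bound: ⌈740/120⌉ = 7 shelves.
A packing using 7 shelves:
  shelf 1: 110 = 110
  shelf 2: 100 + 20 = 120
  shelf 3: 100 = 100
  shelf 4: 90 + 30 = 120
  shelf 5: 80 + 40 = 120
  shelf 6: 70 + 50 = 120
  shelf 7: 50 = 50
This matches the lower bound, so 7 is optimal.

7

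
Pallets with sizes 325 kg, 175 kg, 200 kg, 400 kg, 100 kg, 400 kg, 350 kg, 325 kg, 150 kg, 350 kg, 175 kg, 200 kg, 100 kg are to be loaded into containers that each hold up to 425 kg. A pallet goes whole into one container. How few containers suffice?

Total = 400 + 400 + 350 + 350 + 325 + 325 + 200 + 200 + 175 + 175 + 150 + 100 + 100 = 3250 kg.
Lower bound: ⌈3250/425⌉ = 8 containers.
A packing using 9 containers:
  container 1: 400 = 400
  container 2: 400 = 400
  container 3: 350 = 350
  container 4: 350 = 350
  container 5: 325 + 100 = 425
  container 6: 325 + 100 = 425
  container 7: 200 + 200 = 400
  container 8: 175 + 175 = 350
  container 9: 150 = 150
No arrangement into 8 containers stays within capacity, so 9 is optimal.

9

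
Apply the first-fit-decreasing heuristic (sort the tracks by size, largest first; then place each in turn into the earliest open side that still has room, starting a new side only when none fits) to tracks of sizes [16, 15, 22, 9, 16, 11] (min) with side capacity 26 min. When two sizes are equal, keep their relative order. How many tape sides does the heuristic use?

Sorted descending: 22, 16, 16, 15, 11, 9.
  22 → side 1 (new)  [load 22/26]
  16 → side 2 (new)  [load 16/26]
  16 → side 3 (new)  [load 16/26]
  15 → side 4 (new)  [load 15/26]
  11 → side 4  [load 26/26]
  9 → side 2  [load 25/26]
4 tape sides opened.

4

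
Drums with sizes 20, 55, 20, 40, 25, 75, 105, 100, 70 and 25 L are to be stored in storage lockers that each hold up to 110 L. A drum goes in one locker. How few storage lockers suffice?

6

Total = 105 + 100 + 75 + 70 + 55 + 40 + 25 + 25 + 20 + 20 = 535 L.
Lower bound: ⌈535/110⌉ = 5 storage lockers.
A packing using 6 storage lockers:
  locker 1: 105 = 105
  locker 2: 100 = 100
  locker 3: 75 + 25 = 100
  locker 4: 70 + 40 = 110
  locker 5: 55 + 25 + 20 = 100
  locker 6: 20 = 20
No arrangement into 5 storage lockers stays within capacity, so 6 is optimal.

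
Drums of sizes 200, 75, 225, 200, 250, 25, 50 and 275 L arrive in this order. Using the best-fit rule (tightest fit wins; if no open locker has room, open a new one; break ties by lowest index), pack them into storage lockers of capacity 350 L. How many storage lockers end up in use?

  200 → locker 1 (new)  [load 200/350]
  75 → locker 1  [load 275/350]
  225 → locker 2 (new)  [load 225/350]
  200 → locker 3 (new)  [load 200/350]
  250 → locker 4 (new)  [load 250/350]
  25 → locker 1  [load 300/350]
  50 → locker 1  [load 350/350]
  275 → locker 5 (new)  [load 275/350]
5 storage lockers opened.

5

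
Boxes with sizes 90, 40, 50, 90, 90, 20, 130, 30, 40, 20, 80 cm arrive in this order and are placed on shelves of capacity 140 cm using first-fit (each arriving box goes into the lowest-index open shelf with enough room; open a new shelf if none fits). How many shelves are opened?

5

  90 → shelf 1 (new)  [load 90/140]
  40 → shelf 1  [load 130/140]
  50 → shelf 2 (new)  [load 50/140]
  90 → shelf 2  [load 140/140]
  90 → shelf 3 (new)  [load 90/140]
  20 → shelf 3  [load 110/140]
  130 → shelf 4 (new)  [load 130/140]
  30 → shelf 3  [load 140/140]
  40 → shelf 5 (new)  [load 40/140]
  20 → shelf 5  [load 60/140]
  80 → shelf 5  [load 140/140]
5 shelves opened.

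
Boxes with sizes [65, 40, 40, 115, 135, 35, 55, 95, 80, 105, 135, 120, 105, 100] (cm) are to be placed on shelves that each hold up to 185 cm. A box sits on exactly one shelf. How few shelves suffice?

8

Total = 135 + 135 + 120 + 115 + 105 + 105 + 100 + 95 + 80 + 65 + 55 + 40 + 40 + 35 = 1225 cm.
Lower bound: ⌈1225/185⌉ = 7 shelves.
Also, 8 boxes each exceed 185/2 cm, and no two of those can share a shelf, so at least 8 shelves are needed.
A packing using 8 shelves:
  shelf 1: 135 + 40 = 175
  shelf 2: 135 + 40 = 175
  shelf 3: 120 + 65 = 185
  shelf 4: 115 + 55 = 170
  shelf 5: 105 + 80 = 185
  shelf 6: 105 + 35 = 140
  shelf 7: 100 = 100
  shelf 8: 95 = 95
This matches the lower bound, so 8 is optimal.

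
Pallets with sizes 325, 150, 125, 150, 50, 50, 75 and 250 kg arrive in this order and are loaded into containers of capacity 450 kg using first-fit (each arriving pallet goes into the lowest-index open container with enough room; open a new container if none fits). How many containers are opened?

3

  325 → container 1 (new)  [load 325/450]
  150 → container 2 (new)  [load 150/450]
  125 → container 1  [load 450/450]
  150 → container 2  [load 300/450]
  50 → container 2  [load 350/450]
  50 → container 2  [load 400/450]
  75 → container 3 (new)  [load 75/450]
  250 → container 3  [load 325/450]
3 containers opened.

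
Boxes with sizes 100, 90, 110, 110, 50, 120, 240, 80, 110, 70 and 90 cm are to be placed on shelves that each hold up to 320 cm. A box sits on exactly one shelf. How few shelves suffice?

4

Total = 240 + 120 + 110 + 110 + 110 + 100 + 90 + 90 + 80 + 70 + 50 = 1170 cm.
Lower bound: ⌈1170/320⌉ = 4 shelves.
A packing using 4 shelves:
  shelf 1: 240 + 80 = 320
  shelf 2: 120 + 110 + 90 = 320
  shelf 3: 110 + 110 + 100 = 320
  shelf 4: 90 + 70 + 50 = 210
This matches the lower bound, so 4 is optimal.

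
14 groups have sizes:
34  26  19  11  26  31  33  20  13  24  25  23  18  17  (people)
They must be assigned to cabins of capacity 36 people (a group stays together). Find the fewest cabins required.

11

Total = 34 + 33 + 31 + 26 + 26 + 25 + 24 + 23 + 20 + 19 + 18 + 17 + 13 + 11 = 320 people.
Lower bound: ⌈320/36⌉ = 9 cabins.
Also, 10 groups each exceed 18 people, and no two of those can share a cabin, so at least 10 cabins are needed.
A packing using 11 cabins:
  cabin 1: 34 = 34
  cabin 2: 33 = 33
  cabin 3: 31 = 31
  cabin 4: 26 = 26
  cabin 5: 26 = 26
  cabin 6: 25 + 11 = 36
  cabin 7: 24 = 24
  cabin 8: 23 + 13 = 36
  cabin 9: 20 = 20
  cabin 10: 19 + 17 = 36
  cabin 11: 18 = 18
No arrangement into 10 cabins stays within capacity, so 11 is optimal.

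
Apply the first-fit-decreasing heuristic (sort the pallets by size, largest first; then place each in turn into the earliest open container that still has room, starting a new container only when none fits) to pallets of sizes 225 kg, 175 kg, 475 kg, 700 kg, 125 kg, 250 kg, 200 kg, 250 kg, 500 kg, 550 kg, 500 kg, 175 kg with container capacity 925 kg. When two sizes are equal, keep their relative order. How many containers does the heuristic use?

5

Sorted descending: 700, 550, 500, 500, 475, 250, 250, 225, 200, 175, 175, 125.
  700 → container 1 (new)  [load 700/925]
  550 → container 2 (new)  [load 550/925]
  500 → container 3 (new)  [load 500/925]
  500 → container 4 (new)  [load 500/925]
  475 → container 5 (new)  [load 475/925]
  250 → container 2  [load 800/925]
  250 → container 3  [load 750/925]
  225 → container 1  [load 925/925]
  200 → container 4  [load 700/925]
  175 → container 3  [load 925/925]
  175 → container 4  [load 875/925]
  125 → container 2  [load 925/925]
5 containers opened.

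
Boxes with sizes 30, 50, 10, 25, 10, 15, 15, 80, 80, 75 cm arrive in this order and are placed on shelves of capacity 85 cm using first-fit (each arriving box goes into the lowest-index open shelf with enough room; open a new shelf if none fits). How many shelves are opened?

5

  30 → shelf 1 (new)  [load 30/85]
  50 → shelf 1  [load 80/85]
  10 → shelf 2 (new)  [load 10/85]
  25 → shelf 2  [load 35/85]
  10 → shelf 2  [load 45/85]
  15 → shelf 2  [load 60/85]
  15 → shelf 2  [load 75/85]
  80 → shelf 3 (new)  [load 80/85]
  80 → shelf 4 (new)  [load 80/85]
  75 → shelf 5 (new)  [load 75/85]
5 shelves opened.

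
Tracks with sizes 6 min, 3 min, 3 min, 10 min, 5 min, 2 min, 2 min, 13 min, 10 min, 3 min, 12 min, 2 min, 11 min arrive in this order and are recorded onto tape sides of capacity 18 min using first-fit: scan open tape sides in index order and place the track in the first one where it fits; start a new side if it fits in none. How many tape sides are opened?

  6 → side 1 (new)  [load 6/18]
  3 → side 1  [load 9/18]
  3 → side 1  [load 12/18]
  10 → side 2 (new)  [load 10/18]
  5 → side 1  [load 17/18]
  2 → side 2  [load 12/18]
  2 → side 2  [load 14/18]
  13 → side 3 (new)  [load 13/18]
  10 → side 4 (new)  [load 10/18]
  3 → side 2  [load 17/18]
  12 → side 5 (new)  [load 12/18]
  2 → side 3  [load 15/18]
  11 → side 6 (new)  [load 11/18]
6 tape sides opened.

6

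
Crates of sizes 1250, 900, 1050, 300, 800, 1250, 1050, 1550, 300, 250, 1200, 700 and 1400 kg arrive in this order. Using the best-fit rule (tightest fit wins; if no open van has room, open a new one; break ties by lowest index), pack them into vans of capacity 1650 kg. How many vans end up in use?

  1250 → van 1 (new)  [load 1250/1650]
  900 → van 2 (new)  [load 900/1650]
  1050 → van 3 (new)  [load 1050/1650]
  300 → van 1  [load 1550/1650]
  800 → van 4 (new)  [load 800/1650]
  1250 → van 5 (new)  [load 1250/1650]
  1050 → van 6 (new)  [load 1050/1650]
  1550 → van 7 (new)  [load 1550/1650]
  300 → van 5  [load 1550/1650]
  250 → van 3  [load 1300/1650]
  1200 → van 8 (new)  [load 1200/1650]
  700 → van 2  [load 1600/1650]
  1400 → van 9 (new)  [load 1400/1650]
9 vans opened.

9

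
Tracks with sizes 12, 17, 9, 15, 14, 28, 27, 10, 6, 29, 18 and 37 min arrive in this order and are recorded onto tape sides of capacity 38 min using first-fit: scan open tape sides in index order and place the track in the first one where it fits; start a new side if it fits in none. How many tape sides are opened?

7

  12 → side 1 (new)  [load 12/38]
  17 → side 1  [load 29/38]
  9 → side 1  [load 38/38]
  15 → side 2 (new)  [load 15/38]
  14 → side 2  [load 29/38]
  28 → side 3 (new)  [load 28/38]
  27 → side 4 (new)  [load 27/38]
  10 → side 3  [load 38/38]
  6 → side 2  [load 35/38]
  29 → side 5 (new)  [load 29/38]
  18 → side 6 (new)  [load 18/38]
  37 → side 7 (new)  [load 37/38]
7 tape sides opened.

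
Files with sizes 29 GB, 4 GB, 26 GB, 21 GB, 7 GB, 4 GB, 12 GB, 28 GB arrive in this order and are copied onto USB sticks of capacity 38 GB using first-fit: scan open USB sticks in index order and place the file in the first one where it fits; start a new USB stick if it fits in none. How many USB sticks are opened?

4

  29 → USB stick 1 (new)  [load 29/38]
  4 → USB stick 1  [load 33/38]
  26 → USB stick 2 (new)  [load 26/38]
  21 → USB stick 3 (new)  [load 21/38]
  7 → USB stick 2  [load 33/38]
  4 → USB stick 1  [load 37/38]
  12 → USB stick 3  [load 33/38]
  28 → USB stick 4 (new)  [load 28/38]
4 USB sticks opened.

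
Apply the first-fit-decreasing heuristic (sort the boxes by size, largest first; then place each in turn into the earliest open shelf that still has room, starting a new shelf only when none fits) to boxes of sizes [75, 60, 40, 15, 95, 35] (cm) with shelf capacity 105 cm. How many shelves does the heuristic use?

Sorted descending: 95, 75, 60, 40, 35, 15.
  95 → shelf 1 (new)  [load 95/105]
  75 → shelf 2 (new)  [load 75/105]
  60 → shelf 3 (new)  [load 60/105]
  40 → shelf 3  [load 100/105]
  35 → shelf 4 (new)  [load 35/105]
  15 → shelf 2  [load 90/105]
4 shelves opened.

4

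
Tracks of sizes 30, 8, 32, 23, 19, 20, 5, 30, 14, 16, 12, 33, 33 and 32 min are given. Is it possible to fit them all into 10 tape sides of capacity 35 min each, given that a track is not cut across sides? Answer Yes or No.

A valid assignment using 10 tape sides:
  side 1: 33 = 33
  side 2: 33 = 33
  side 3: 32 = 32
  side 4: 32 = 32
  side 5: 30 + 5 = 35
  side 6: 30 = 30
  side 7: 23 + 12 = 35
  side 8: 20 + 14 = 34
  side 9: 19 + 16 = 35
  side 10: 8 = 8
Every load is within 35 min, so 10 tape sides suffice.

Yes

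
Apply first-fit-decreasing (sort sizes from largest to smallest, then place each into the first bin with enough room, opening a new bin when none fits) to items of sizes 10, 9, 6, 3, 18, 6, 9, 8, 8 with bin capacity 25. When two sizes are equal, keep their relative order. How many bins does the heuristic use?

Sorted descending: 18, 10, 9, 9, 8, 8, 6, 6, 3.
  18 → bin 1 (new)  [load 18/25]
  10 → bin 2 (new)  [load 10/25]
  9 → bin 2  [load 19/25]
  9 → bin 3 (new)  [load 9/25]
  8 → bin 3  [load 17/25]
  8 → bin 3  [load 25/25]
  6 → bin 1  [load 24/25]
  6 → bin 2  [load 25/25]
  3 → bin 4 (new)  [load 3/25]
4 bins opened.

4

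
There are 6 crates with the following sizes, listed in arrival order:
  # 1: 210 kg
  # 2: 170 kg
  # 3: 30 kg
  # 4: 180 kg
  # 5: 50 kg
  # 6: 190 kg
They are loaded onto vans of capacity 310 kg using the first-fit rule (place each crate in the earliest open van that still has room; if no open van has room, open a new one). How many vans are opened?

4

  210 → van 1 (new)  [load 210/310]
  170 → van 2 (new)  [load 170/310]
  30 → van 1  [load 240/310]
  180 → van 3 (new)  [load 180/310]
  50 → van 1  [load 290/310]
  190 → van 4 (new)  [load 190/310]
4 vans opened.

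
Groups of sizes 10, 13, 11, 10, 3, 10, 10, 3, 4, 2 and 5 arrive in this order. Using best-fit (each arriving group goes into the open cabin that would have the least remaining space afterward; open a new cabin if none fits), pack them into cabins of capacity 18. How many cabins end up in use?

  10 → cabin 1 (new)  [load 10/18]
  13 → cabin 2 (new)  [load 13/18]
  11 → cabin 3 (new)  [load 11/18]
  10 → cabin 4 (new)  [load 10/18]
  3 → cabin 2  [load 16/18]
  10 → cabin 5 (new)  [load 10/18]
  10 → cabin 6 (new)  [load 10/18]
  3 → cabin 3  [load 14/18]
  4 → cabin 3  [load 18/18]
  2 → cabin 2  [load 18/18]
  5 → cabin 1  [load 15/18]
6 cabins opened.

6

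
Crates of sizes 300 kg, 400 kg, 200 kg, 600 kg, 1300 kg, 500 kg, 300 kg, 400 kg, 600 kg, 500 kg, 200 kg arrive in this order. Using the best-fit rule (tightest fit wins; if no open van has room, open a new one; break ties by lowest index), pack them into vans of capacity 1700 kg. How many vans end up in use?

4

  300 → van 1 (new)  [load 300/1700]
  400 → van 1  [load 700/1700]
  200 → van 1  [load 900/1700]
  600 → van 1  [load 1500/1700]
  1300 → van 2 (new)  [load 1300/1700]
  500 → van 3 (new)  [load 500/1700]
  300 → van 2  [load 1600/1700]
  400 → van 3  [load 900/1700]
  600 → van 3  [load 1500/1700]
  500 → van 4 (new)  [load 500/1700]
  200 → van 1  [load 1700/1700]
4 vans opened.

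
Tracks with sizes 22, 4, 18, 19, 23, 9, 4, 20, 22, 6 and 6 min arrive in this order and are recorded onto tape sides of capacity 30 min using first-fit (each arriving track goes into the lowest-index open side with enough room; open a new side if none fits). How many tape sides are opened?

  22 → side 1 (new)  [load 22/30]
  4 → side 1  [load 26/30]
  18 → side 2 (new)  [load 18/30]
  19 → side 3 (new)  [load 19/30]
  23 → side 4 (new)  [load 23/30]
  9 → side 2  [load 27/30]
  4 → side 1  [load 30/30]
  20 → side 5 (new)  [load 20/30]
  22 → side 6 (new)  [load 22/30]
  6 → side 3  [load 25/30]
  6 → side 4  [load 29/30]
6 tape sides opened.

6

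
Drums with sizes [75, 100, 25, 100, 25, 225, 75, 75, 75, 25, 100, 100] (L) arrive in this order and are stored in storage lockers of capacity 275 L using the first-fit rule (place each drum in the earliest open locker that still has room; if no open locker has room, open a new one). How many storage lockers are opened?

  75 → locker 1 (new)  [load 75/275]
  100 → locker 1  [load 175/275]
  25 → locker 1  [load 200/275]
  100 → locker 2 (new)  [load 100/275]
  25 → locker 1  [load 225/275]
  225 → locker 3 (new)  [load 225/275]
  75 → locker 2  [load 175/275]
  75 → locker 2  [load 250/275]
  75 → locker 4 (new)  [load 75/275]
  25 → locker 1  [load 250/275]
  100 → locker 4  [load 175/275]
  100 → locker 4  [load 275/275]
4 storage lockers opened.

4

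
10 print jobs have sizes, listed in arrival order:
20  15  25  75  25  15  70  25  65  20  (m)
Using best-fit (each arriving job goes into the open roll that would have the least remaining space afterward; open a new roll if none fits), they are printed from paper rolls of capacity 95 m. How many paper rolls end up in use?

  20 → roll 1 (new)  [load 20/95]
  15 → roll 1  [load 35/95]
  25 → roll 1  [load 60/95]
  75 → roll 2 (new)  [load 75/95]
  25 → roll 1  [load 85/95]
  15 → roll 2  [load 90/95]
  70 → roll 3 (new)  [load 70/95]
  25 → roll 3  [load 95/95]
  65 → roll 4 (new)  [load 65/95]
  20 → roll 4  [load 85/95]
4 paper rolls opened.

4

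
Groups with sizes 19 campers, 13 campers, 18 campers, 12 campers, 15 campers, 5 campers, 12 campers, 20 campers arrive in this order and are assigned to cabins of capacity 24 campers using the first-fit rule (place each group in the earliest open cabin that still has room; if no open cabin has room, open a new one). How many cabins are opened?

6

  19 → cabin 1 (new)  [load 19/24]
  13 → cabin 2 (new)  [load 13/24]
  18 → cabin 3 (new)  [load 18/24]
  12 → cabin 4 (new)  [load 12/24]
  15 → cabin 5 (new)  [load 15/24]
  5 → cabin 1  [load 24/24]
  12 → cabin 4  [load 24/24]
  20 → cabin 6 (new)  [load 20/24]
6 cabins opened.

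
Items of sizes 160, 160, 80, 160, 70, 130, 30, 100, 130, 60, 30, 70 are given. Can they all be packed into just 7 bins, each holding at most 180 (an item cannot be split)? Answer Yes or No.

No

Total = 1180; ⌈1180/180⌉ = 7.
The bound of 7 does not rule out 7, but exhaustive search shows no assignment into 7 bins of capacity 180 exists — the minimum is 8.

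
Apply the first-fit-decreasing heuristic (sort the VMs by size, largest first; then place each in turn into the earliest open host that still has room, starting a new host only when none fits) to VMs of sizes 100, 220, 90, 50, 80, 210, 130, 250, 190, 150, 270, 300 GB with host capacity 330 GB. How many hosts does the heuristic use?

7

Sorted descending: 300, 270, 250, 220, 210, 190, 150, 130, 100, 90, 80, 50.
  300 → host 1 (new)  [load 300/330]
  270 → host 2 (new)  [load 270/330]
  250 → host 3 (new)  [load 250/330]
  220 → host 4 (new)  [load 220/330]
  210 → host 5 (new)  [load 210/330]
  190 → host 6 (new)  [load 190/330]
  150 → host 7 (new)  [load 150/330]
  130 → host 6  [load 320/330]
  100 → host 4  [load 320/330]
  90 → host 5  [load 300/330]
  80 → host 3  [load 330/330]
  50 → host 2  [load 320/330]
7 hosts opened.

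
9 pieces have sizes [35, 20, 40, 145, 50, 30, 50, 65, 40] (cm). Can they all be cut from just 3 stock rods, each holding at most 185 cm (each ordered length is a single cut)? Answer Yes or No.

A valid assignment using 3 stock rods:
  stock rod 1: 145 + 40 = 185
  stock rod 2: 65 + 50 + 50 + 20 = 185
  stock rod 3: 40 + 35 + 30 = 105
Every load is within 185 cm, so 3 stock rods suffice.

Yes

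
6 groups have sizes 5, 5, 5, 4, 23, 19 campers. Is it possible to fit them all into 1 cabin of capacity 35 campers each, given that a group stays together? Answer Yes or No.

No

Total = 61 campers; ⌈61/35⌉ = 2.
At least 2 cabins are required, but only 1 is allowed.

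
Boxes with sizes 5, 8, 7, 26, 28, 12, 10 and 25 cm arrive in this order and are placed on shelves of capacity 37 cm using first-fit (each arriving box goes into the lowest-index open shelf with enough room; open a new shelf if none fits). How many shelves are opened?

4

  5 → shelf 1 (new)  [load 5/37]
  8 → shelf 1  [load 13/37]
  7 → shelf 1  [load 20/37]
  26 → shelf 2 (new)  [load 26/37]
  28 → shelf 3 (new)  [load 28/37]
  12 → shelf 1  [load 32/37]
  10 → shelf 2  [load 36/37]
  25 → shelf 4 (new)  [load 25/37]
4 shelves opened.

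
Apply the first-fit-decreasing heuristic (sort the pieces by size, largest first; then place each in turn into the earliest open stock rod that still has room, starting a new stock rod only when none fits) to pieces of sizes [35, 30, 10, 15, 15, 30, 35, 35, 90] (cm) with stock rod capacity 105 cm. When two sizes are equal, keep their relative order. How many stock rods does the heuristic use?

3

Sorted descending: 90, 35, 35, 35, 30, 30, 15, 15, 10.
  90 → stock rod 1 (new)  [load 90/105]
  35 → stock rod 2 (new)  [load 35/105]
  35 → stock rod 2  [load 70/105]
  35 → stock rod 2  [load 105/105]
  30 → stock rod 3 (new)  [load 30/105]
  30 → stock rod 3  [load 60/105]
  15 → stock rod 1  [load 105/105]
  15 → stock rod 3  [load 75/105]
  10 → stock rod 3  [load 85/105]
3 stock rods opened.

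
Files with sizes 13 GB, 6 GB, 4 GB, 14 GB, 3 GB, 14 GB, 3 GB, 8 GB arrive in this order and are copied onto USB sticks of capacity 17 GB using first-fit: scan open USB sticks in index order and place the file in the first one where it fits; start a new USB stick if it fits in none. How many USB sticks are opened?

  13 → USB stick 1 (new)  [load 13/17]
  6 → USB stick 2 (new)  [load 6/17]
  4 → USB stick 1  [load 17/17]
  14 → USB stick 3 (new)  [load 14/17]
  3 → USB stick 2  [load 9/17]
  14 → USB stick 4 (new)  [load 14/17]
  3 → USB stick 2  [load 12/17]
  8 → USB stick 5 (new)  [load 8/17]
5 USB sticks opened.

5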